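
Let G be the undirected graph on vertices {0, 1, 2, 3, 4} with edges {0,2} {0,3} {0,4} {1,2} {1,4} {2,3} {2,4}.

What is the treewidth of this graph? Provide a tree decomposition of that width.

Treewidth 2.
Bags: B1 = {0, 2, 4}  B2 = {0, 2, 3}  B3 = {1, 2, 4}
Tree: B1–B2, B1–B3

The largest bag has 3 vertices, giving width 2; this decomposition certifies tw(G) ≤ 2. Conversely, {0, 2, 3} is a clique of size 3, and the vertices of any clique must share a bag in every tree decomposition; so some bag has ≥ 3 vertices and tw(G) ≥ 2. The upper and lower bounds meet at 2, so that is the treewidth.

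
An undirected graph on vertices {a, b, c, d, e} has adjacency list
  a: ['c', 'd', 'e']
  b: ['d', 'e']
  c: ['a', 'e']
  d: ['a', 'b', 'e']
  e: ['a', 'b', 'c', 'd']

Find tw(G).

A width-2 tree decomposition is:
Bags: B1 = {b, d, e}  B2 = {a, d, e}  B3 = {a, c, e}
Tree: B1–B2, B2–B3
The largest bag has 3 vertices, giving width 2; this decomposition certifies tw(G) ≤ 2. On the other hand G contains the 3-clique {a, d, e}. A clique must lie in a single bag of any decomposition, so no decomposition can have width below 2. Therefore the treewidth is 2.

2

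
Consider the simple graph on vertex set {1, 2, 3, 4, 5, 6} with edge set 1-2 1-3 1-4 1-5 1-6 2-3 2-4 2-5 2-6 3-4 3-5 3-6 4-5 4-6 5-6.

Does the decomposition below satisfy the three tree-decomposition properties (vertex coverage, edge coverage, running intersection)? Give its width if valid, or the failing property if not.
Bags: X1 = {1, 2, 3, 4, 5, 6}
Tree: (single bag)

Yes; width 5.

Vertex coverage: the bags together contain {1, 2, 3, 4, 5, 6}, the full vertex set. Edge coverage: each edge of G has both endpoints in at least one bag. Running intersection: for every vertex, the bags containing it form a connected subtree. All three properties hold, so this is a valid tree decomposition of width max|bag| − 1 = 5, and hence tw(G) ≤ 5.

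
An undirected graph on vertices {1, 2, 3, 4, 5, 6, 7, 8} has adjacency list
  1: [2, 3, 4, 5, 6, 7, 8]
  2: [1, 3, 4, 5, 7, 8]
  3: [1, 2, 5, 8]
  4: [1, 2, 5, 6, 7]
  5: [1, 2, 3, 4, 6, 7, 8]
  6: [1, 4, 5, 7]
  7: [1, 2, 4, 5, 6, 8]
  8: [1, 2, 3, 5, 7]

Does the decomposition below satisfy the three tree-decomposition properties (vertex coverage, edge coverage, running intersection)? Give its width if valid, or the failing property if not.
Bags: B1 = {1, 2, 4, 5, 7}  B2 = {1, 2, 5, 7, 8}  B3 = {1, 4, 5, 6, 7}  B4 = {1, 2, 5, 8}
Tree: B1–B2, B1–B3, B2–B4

A tree decomposition must satisfy three properties: every vertex lies in some bag; for every edge, both endpoints lie together in some bag; and for every vertex, the bags containing it form a connected subtree. Here vertex 3 appears in no bag, so the decomposition is invalid.

No — vertex 3 appears in no bag.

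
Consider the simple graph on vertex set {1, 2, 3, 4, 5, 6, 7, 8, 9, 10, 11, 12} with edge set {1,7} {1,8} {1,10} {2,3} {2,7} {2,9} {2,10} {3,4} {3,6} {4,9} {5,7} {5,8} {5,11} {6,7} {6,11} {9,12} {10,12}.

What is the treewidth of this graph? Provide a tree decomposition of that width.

Treewidth 3.
One such decomposition:
Bags: B1 = {1, 5, 8, 11}  B2 = {1, 5, 7, 11}  B3 = {1, 6, 7, 11}  B4 = {1, 6, 7, 10}  B5 = {2, 6, 7, 10}  B6 = {2, 3, 6, 10}  B7 = {2, 3, 10, 12}  B8 = {2, 3, 9, 12}  B9 = {3, 4, 9, 12}
Tree: B1–B2, B2–B3, B3–B4, B4–B5, B5–B6, B6–B7, B7–B8, B8–B9

Every bag has size at most 4, so the width is 4 − 1 = 3 and tw(G) ≤ 3. For the lower bound: the 4 vertex sets {5,8,11}, {1}, {7}, {2,3,6,10} are disjoint, each induces a connected subgraph, and every pair is joined by at least one edge of G. Contracting each set to a single vertex therefore yields K_{4} as a minor, and since treewidth is minor-monotone, tw(G) ≥ tw(K_{4}) = 3. The upper and lower bounds meet at 3, so that is the treewidth.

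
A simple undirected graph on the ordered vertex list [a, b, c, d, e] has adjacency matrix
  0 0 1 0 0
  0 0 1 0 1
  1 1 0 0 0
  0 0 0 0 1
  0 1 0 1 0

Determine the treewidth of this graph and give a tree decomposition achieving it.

The largest bag has 2 vertices, giving width 1; this decomposition certifies tw(G) ≤ 1. G has an edge, so its treewidth is at least 1. Therefore the treewidth is 1.

Treewidth 1.
One such decomposition:
Bags: B1 = {d, e}  B2 = {b, e}  B3 = {b, c}  B4 = {a, c}
Tree: B1–B2, B2–B3, B3–B4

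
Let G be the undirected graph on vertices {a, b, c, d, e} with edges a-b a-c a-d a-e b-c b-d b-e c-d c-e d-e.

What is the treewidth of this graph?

A width-4 tree decomposition is:
Bags: B1 = {a, b, c, d, e}
Tree: (single bag)
With just one bag of size 5, the width is 5 − 1 = 4, so tw(G) ≤ 4. For the lower bound, the 5 vertices {a, b, c, d, e} are pairwise adjacent, and any tree decomposition puts a clique entirely inside one bag — forcing width ≥ 4. The upper and lower bounds meet at 4, so that is the treewidth.

4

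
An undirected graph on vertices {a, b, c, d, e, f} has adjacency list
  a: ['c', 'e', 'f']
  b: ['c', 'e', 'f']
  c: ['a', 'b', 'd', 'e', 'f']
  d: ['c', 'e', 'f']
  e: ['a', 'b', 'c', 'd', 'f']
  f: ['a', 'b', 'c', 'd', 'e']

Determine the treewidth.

A width-3 tree decomposition is:
Bags: B1 = {b, c, e, f}  B2 = {c, d, e, f}  B3 = {a, c, e, f}
Tree: B1–B2, B2–B3
Each bag holds 4 vertices, so the decomposition has width 3, which upper-bounds the treewidth. For the lower bound, the 4 vertices {c, d, e, f} are pairwise adjacent, and any tree decomposition puts a clique entirely inside one bag — forcing width ≥ 3. Combining the bounds, tw(G) = 3.

3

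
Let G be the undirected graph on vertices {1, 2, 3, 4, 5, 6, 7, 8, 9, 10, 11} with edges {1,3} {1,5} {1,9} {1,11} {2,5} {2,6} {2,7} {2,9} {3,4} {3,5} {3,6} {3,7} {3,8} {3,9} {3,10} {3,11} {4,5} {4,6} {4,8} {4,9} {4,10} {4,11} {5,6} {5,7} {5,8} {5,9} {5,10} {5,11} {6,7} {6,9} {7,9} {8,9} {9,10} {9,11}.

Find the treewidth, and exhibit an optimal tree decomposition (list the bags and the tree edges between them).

Treewidth 4.
Bags: B1 = {3, 5, 6, 7, 9}  B2 = {3, 4, 5, 6, 9}  B3 = {3, 4, 5, 9, 10}  B4 = {3, 4, 5, 8, 9}  B5 = {3, 4, 5, 9, 11}  B6 = {1, 3, 5, 9, 11}  B7 = {2, 5, 6, 7, 9}
Tree: B1–B2, B2–B3, B3–B4, B3–B5, B5–B6, B1–B7

Every bag has size at most 5, so the width is 5 − 1 = 4 and tw(G) ≤ 4. On the other hand G contains the 5-clique {2, 5, 6, 7, 9}. A clique must lie in a single bag of any decomposition, so no decomposition can have width below 4. The upper and lower bounds meet at 4, so that is the treewidth.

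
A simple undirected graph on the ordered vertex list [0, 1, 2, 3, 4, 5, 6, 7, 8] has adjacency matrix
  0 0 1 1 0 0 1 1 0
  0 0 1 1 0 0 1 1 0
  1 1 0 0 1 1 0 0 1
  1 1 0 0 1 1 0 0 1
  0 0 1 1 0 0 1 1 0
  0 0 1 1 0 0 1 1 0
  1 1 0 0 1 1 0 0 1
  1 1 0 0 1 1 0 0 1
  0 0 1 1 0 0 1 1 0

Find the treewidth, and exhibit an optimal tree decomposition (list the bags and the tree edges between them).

Treewidth 4.
One such decomposition:
Bags: B1 = {2, 3, 5, 6, 7}  B2 = {0, 2, 3, 6, 7}  B3 = {2, 3, 4, 6, 7}  B4 = {1, 2, 3, 6, 7}  B5 = {2, 3, 6, 7, 8}
Tree: B1–B2, B2–B3, B3–B4, B4–B5

The largest bag has 5 vertices, giving width 4; this decomposition certifies tw(G) ≤ 4. For the lower bound: the 5 vertex sets {3,5}, {0,2}, {4,6}, {7}, {1} are disjoint, each induces a connected subgraph, and every pair is joined by at least one edge of G. Contracting each set to a single vertex therefore yields K_{5} as a minor, and since treewidth is minor-monotone, tw(G) ≥ tw(K_{5}) = 4. Hence tw(G) = 4 exactly.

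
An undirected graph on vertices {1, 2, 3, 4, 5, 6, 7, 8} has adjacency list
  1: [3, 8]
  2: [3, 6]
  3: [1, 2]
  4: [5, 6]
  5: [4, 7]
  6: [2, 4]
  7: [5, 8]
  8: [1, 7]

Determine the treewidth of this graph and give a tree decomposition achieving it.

Treewidth 2.
One such decomposition:
Bags: B1 = {2, 3, 6}  B2 = {3, 4, 6}  B3 = {3, 4, 5}  B4 = {3, 5, 7}  B5 = {3, 7, 8}  B6 = {1, 3, 8}
Tree: B1–B2, B2–B3, B3–B4, B4–B5, B5–B6

Every bag has size at most 3, so the width is 3 − 1 = 2 and tw(G) ≤ 2. For the lower bound, G contains the cycle 3–2–6–4–5–7–8–1–3, so G is not a forest; only forests have treewidth ≤ 1, hence tw(G) ≥ 2. Therefore the treewidth is 2.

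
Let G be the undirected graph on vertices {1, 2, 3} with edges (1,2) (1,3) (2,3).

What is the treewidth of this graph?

2

A width-2 tree decomposition is:
Bags: B1 = {1, 2, 3}
Tree: (single bag)
A single bag containing all 3 vertices is trivially a valid decomposition of width 2. Conversely, {1, 2, 3} is a clique of size 3, and the vertices of any clique must share a bag in every tree decomposition; so some bag has ≥ 3 vertices and tw(G) ≥ 2. Combining the bounds, tw(G) = 2.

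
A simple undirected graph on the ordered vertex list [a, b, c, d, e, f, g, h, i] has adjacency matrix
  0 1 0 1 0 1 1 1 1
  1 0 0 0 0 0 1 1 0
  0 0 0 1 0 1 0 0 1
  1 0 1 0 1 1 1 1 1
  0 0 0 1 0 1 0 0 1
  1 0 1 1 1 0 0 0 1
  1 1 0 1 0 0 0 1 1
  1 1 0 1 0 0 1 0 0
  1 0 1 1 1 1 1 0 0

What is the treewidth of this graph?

A width-3 tree decomposition is:
Bags: B1 = {a, d, g, i}  B2 = {a, d, g, h}  B3 = {a, b, g, h}  B4 = {a, d, f, i}  B5 = {d, e, f, i}  B6 = {c, d, f, i}
Tree: B1–B2, B2–B3, B1–B4, B4–B5, B4–B6
The largest bag has 4 vertices, giving width 3; this decomposition certifies tw(G) ≤ 3. Conversely, {a, d, g, h} is a clique of size 4, and the vertices of any clique must share a bag in every tree decomposition; so some bag has ≥ 4 vertices and tw(G) ≥ 3. Combining the bounds, tw(G) = 3.

3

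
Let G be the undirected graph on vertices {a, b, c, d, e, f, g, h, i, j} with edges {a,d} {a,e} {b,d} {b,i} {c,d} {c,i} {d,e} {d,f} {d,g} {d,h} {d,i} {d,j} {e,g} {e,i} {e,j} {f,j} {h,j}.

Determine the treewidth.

A width-2 tree decomposition is:
Bags: B1 = {d, e, i}  B2 = {d, e, j}  B3 = {d, f, j}  B4 = {a, d, e}  B5 = {c, d, i}  B6 = {b, d, i}  B7 = {d, e, g}  B8 = {d, h, j}
Tree: B1–B2, B2–B3, B2–B4, B1–B5, B1–B6, B4–B7, B3–B8
Every bag has size at most 3, so the width is 3 − 1 = 2 and tw(G) ≤ 2. On the other hand G contains the 3-clique {d, f, j}. A clique must lie in a single bag of any decomposition, so no decomposition can have width below 2. Combining the bounds, tw(G) = 2.

2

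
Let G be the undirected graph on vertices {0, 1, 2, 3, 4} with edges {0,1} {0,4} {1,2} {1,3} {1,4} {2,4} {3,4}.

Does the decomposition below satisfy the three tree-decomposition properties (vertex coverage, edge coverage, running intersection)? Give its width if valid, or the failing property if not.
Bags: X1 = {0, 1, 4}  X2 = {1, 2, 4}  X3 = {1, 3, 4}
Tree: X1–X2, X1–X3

Checking the three conditions: (i) the bags cover all of {0, 1, 2, 3, 4}; (ii) for each edge, some bag contains both endpoints; (iii) the bags containing any fixed vertex form a subtree. All hold, so the decomposition is valid with width 3 − 1 = 2.

Yes; width 2.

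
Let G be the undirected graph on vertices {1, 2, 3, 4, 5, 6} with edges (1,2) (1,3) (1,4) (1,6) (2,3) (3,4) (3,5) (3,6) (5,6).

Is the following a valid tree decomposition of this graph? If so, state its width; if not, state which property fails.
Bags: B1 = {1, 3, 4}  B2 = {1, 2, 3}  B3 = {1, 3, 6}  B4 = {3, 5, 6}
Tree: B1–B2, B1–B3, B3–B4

Every vertex of G appears in some bag (union = {1, 2, 3, 4, 5, 6}); every edge is covered by a bag; and for each vertex v the set of bags containing v is connected in the bag tree. The decomposition is therefore valid. The largest bag has 3 vertices, so the width is 2.

Yes; width 2.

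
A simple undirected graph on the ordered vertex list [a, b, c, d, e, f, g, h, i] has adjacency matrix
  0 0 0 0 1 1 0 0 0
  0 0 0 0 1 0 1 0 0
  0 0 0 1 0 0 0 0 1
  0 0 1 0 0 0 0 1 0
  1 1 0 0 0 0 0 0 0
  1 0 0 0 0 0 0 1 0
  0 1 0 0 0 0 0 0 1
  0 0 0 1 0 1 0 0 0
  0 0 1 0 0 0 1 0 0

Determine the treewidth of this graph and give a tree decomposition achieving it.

Treewidth 2.
One optimal decomposition is:
Bags: B1 = {b, e, g}  B2 = {e, g, i}  B3 = {c, e, i}  B4 = {c, d, e}  B5 = {d, e, h}  B6 = {e, f, h}  B7 = {a, e, f}
Tree: B1–B2, B2–B3, B3–B4, B4–B5, B5–B6, B6–B7

The largest bag has 3 vertices, giving width 2; this decomposition certifies tw(G) ≤ 2. For the lower bound, G contains the cycle e–b–g–i–c–d–h–f–a–e, so G is not a forest; only forests have treewidth ≤ 1, hence tw(G) ≥ 2. Hence tw(G) = 2 exactly.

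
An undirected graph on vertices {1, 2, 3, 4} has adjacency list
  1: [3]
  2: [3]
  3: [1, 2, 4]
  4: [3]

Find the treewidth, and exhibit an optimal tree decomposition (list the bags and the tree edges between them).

The largest bag has 2 vertices, giving width 1; this decomposition certifies tw(G) ≤ 1. G has an edge, so its treewidth is at least 1. Combining the bounds, tw(G) = 1.

Treewidth 1.
One such decomposition:
Bags: B1 = {2, 3}  B2 = {3, 4}  B3 = {1, 3}
Tree: B1–B2, B1–B3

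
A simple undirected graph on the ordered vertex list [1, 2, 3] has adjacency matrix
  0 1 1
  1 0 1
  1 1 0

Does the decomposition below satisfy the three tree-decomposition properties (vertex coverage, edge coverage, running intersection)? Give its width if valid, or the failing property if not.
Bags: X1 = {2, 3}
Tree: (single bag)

No — vertex 1 appears in no bag.

A tree decomposition must satisfy three properties: every vertex lies in some bag; for every edge, both endpoints lie together in some bag; and for every vertex, the bags containing it form a connected subtree. Here vertex 1 appears in no bag, so the decomposition is invalid.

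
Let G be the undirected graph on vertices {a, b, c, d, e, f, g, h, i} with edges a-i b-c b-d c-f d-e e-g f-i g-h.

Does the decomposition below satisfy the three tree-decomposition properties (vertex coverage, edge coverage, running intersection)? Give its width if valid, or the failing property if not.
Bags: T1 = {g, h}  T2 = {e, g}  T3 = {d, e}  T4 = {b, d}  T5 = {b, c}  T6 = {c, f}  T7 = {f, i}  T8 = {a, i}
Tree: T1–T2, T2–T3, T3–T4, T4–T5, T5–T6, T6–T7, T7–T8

Yes; width 1.

Vertex coverage: the bags together contain {a, b, c, d, e, f, g, h, i}, the full vertex set. Edge coverage: each edge of G has both endpoints in at least one bag. Running intersection: for every vertex, the bags containing it form a connected subtree. All three properties hold, so this is a valid tree decomposition of width max|bag| − 1 = 1, and hence tw(G) ≤ 1.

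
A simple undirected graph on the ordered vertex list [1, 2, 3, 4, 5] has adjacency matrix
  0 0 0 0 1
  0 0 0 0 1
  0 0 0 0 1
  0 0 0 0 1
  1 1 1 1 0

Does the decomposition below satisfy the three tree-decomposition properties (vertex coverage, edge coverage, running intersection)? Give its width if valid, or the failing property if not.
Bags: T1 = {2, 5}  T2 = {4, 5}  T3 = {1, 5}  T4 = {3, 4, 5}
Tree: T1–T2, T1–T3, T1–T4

A tree decomposition must satisfy three properties: every vertex lies in some bag; for every edge, both endpoints lie together in some bag; and for every vertex, the bags containing it form a connected subtree. Here bags containing vertex 4 are not connected in the tree, so the decomposition is invalid.

No — bags containing vertex 4 are not connected in the tree.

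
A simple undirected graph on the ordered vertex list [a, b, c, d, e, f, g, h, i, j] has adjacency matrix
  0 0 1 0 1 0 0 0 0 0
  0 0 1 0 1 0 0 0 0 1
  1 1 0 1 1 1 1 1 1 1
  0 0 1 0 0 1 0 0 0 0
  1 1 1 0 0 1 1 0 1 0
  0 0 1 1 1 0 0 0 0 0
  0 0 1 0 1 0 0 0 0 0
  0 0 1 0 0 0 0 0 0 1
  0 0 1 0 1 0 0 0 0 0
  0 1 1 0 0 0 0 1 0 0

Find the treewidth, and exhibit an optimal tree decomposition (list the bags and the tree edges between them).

Treewidth 2.
One such decomposition:
Bags: B1 = {c, e, f}  B2 = {b, c, e}  B3 = {c, e, g}  B4 = {a, c, e}  B5 = {b, c, j}  B6 = {c, e, i}  B7 = {c, h, j}  B8 = {c, d, f}
Tree: B1–B2, B2–B3, B2–B4, B2–B5, B2–B6, B5–B7, B1–B8

The largest bag has 3 vertices, giving width 2; this decomposition certifies tw(G) ≤ 2. Conversely, {c, d, f} is a clique of size 3, and the vertices of any clique must share a bag in every tree decomposition; so some bag has ≥ 3 vertices and tw(G) ≥ 2. The upper and lower bounds meet at 2, so that is the treewidth.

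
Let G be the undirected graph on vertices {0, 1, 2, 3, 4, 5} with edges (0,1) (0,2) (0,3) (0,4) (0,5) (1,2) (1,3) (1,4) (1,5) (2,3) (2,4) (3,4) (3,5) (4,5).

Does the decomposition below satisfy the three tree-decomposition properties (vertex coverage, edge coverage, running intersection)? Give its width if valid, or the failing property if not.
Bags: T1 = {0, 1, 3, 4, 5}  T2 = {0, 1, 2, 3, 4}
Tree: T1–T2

Yes; width 4.

Checking the three conditions: (i) the bags cover all of {0, 1, 2, 3, 4, 5}; (ii) for each edge, some bag contains both endpoints; (iii) the bags containing any fixed vertex form a subtree. All hold, so the decomposition is valid with width 5 − 1 = 4.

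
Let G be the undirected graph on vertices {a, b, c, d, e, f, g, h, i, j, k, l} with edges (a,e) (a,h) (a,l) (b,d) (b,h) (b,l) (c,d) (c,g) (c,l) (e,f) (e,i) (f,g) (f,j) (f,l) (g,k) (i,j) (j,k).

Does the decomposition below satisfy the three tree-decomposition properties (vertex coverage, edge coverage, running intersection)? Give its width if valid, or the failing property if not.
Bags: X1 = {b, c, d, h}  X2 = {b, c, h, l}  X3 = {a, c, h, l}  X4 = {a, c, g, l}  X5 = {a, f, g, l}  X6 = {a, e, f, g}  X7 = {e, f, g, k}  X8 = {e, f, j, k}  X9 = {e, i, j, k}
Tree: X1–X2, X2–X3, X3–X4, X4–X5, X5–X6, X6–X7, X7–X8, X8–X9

Yes; width 3.

Every vertex of G appears in some bag (union = {a, b, c, d, e, f, g, h, i, j, k, l}); every edge is covered by a bag; and for each vertex v the set of bags containing v is connected in the bag tree. The decomposition is therefore valid. The largest bag has 4 vertices, so the width is 3.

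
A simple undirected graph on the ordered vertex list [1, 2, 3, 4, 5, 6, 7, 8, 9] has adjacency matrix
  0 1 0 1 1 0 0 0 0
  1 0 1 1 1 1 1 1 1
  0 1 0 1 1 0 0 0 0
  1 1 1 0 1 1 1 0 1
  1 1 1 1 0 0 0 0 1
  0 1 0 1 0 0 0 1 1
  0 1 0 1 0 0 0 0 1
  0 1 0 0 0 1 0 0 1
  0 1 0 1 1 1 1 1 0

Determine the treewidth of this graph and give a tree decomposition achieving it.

Every bag has size at most 4, so the width is 4 − 1 = 3 and tw(G) ≤ 3. For the lower bound, the 4 vertices {2, 6, 8, 9} are pairwise adjacent, and any tree decomposition puts a clique entirely inside one bag — forcing width ≥ 3. Hence tw(G) = 3 exactly.

Treewidth 3.
One optimal decomposition is:
Bags: B1 = {2, 6, 8, 9}  B2 = {2, 4, 6, 9}  B3 = {2, 4, 5, 9}  B4 = {2, 4, 7, 9}  B5 = {2, 3, 4, 5}  B6 = {1, 2, 4, 5}
Tree: B1–B2, B2–B3, B2–B4, B3–B5, B3–B6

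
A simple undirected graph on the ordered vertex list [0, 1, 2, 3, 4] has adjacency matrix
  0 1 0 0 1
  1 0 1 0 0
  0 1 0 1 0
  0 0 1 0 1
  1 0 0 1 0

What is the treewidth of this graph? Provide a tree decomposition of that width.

Each bag holds 3 vertices, so the decomposition has width 2, which upper-bounds the treewidth. Since 0–4–3–2–1–0 is a cycle in G, G is not acyclic. Forests are exactly the graphs of treewidth ≤ 1, so tw(G) ≥ 2. The upper and lower bounds meet at 2, so that is the treewidth.

Treewidth 2.
Bags: B1 = {0, 3, 4}  B2 = {0, 2, 3}  B3 = {0, 1, 2}
Tree: B1–B2, B2–B3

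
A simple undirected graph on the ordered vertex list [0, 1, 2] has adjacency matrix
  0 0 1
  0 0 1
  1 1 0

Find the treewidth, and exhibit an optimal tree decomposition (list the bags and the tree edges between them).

Treewidth 1.
One optimal decomposition is:
Bags: B1 = {0, 2}  B2 = {1, 2}
Tree: B1–B2

The largest bag has 2 vertices, giving width 1; this decomposition certifies tw(G) ≤ 1. Since G has at least one edge (e.g. 2–0), it is not an edgeless graph, so tw(G) ≥ 1. Combining the bounds, tw(G) = 1.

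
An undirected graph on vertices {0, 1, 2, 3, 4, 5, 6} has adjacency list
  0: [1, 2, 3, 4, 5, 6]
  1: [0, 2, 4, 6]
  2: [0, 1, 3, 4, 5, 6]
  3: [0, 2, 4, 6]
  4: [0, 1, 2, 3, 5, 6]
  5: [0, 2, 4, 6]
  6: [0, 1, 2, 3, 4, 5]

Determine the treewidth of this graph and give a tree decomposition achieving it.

Each bag holds 5 vertices, so the decomposition has width 4, which upper-bounds the treewidth. On the other hand G contains the 5-clique {0, 1, 2, 4, 6}. A clique must lie in a single bag of any decomposition, so no decomposition can have width below 4. Hence tw(G) = 4 exactly.

Treewidth 4.
One such decomposition:
Bags: B1 = {0, 2, 4, 5, 6}  B2 = {0, 2, 3, 4, 6}  B3 = {0, 1, 2, 4, 6}
Tree: B1–B2, B1–B3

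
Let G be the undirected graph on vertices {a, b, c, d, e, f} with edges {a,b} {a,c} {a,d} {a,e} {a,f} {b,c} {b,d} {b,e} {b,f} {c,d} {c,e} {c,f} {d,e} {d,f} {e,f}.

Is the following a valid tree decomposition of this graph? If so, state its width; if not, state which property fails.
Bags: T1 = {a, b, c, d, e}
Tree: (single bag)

A tree decomposition must satisfy three properties: every vertex lies in some bag; for every edge, both endpoints lie together in some bag; and for every vertex, the bags containing it form a connected subtree. Here vertex f appears in no bag, so the decomposition is invalid.

No — vertex f appears in no bag.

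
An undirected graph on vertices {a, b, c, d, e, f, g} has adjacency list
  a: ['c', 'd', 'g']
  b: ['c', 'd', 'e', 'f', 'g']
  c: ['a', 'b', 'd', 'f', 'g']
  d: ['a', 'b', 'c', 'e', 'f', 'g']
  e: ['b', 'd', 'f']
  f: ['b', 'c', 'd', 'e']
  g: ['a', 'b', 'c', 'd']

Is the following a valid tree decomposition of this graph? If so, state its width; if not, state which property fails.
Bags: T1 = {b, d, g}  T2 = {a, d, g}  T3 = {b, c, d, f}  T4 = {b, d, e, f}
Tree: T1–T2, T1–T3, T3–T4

No — edge (c,g) lies in no bag.

A tree decomposition must satisfy three properties: every vertex lies in some bag; for every edge, both endpoints lie together in some bag; and for every vertex, the bags containing it form a connected subtree. Here edge (c,g) lies in no bag, so the decomposition is invalid.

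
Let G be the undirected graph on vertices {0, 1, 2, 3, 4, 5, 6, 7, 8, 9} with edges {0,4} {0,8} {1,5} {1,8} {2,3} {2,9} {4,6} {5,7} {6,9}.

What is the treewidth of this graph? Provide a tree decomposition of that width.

The largest bag has 2 vertices, giving width 1; this decomposition certifies tw(G) ≤ 1. G has an edge, so its treewidth is at least 1. The upper and lower bounds meet at 1, so that is the treewidth.

Treewidth 1.
One such decomposition:
Bags: B1 = {5, 7}  B2 = {1, 5}  B3 = {1, 8}  B4 = {0, 8}  B5 = {0, 4}  B6 = {4, 6}  B7 = {6, 9}  B8 = {2, 9}  B9 = {2, 3}
Tree: B1–B2, B2–B3, B3–B4, B4–B5, B5–B6, B6–B7, B7–B8, B8–B9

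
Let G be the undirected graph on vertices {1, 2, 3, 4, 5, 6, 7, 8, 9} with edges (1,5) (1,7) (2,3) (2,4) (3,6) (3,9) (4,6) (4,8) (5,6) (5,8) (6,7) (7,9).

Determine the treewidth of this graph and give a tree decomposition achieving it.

The largest bag has 4 vertices, giving width 3; this decomposition certifies tw(G) ≤ 3. For the lower bound: the 4 vertex sets {2,4,8}, {3}, {6}, {1,5,7,9} are disjoint, each induces a connected subgraph, and every pair is joined by at least one edge of G. Contracting each set to a single vertex therefore yields K_{4} as a minor, and since treewidth is minor-monotone, tw(G) ≥ tw(K_{4}) = 3. Combining the bounds, tw(G) = 3.

Treewidth 3.
One optimal decomposition is:
Bags: B1 = {2, 3, 4, 8}  B2 = {3, 4, 6, 8}  B3 = {3, 5, 6, 8}  B4 = {3, 5, 6, 9}  B5 = {5, 6, 7, 9}  B6 = {1, 5, 7, 9}
Tree: B1–B2, B2–B3, B3–B4, B4–B5, B5–B6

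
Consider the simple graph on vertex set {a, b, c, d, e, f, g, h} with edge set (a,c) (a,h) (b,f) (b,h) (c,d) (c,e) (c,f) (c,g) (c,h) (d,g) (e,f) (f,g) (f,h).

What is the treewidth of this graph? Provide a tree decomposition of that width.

Every bag has size at most 3, so the width is 3 − 1 = 2 and tw(G) ≤ 2. For the lower bound, the 3 vertices {c, d, g} are pairwise adjacent, and any tree decomposition puts a clique entirely inside one bag — forcing width ≥ 2. Therefore the treewidth is 2.

Treewidth 2.
Bags: B1 = {c, f, g}  B2 = {c, f, h}  B3 = {c, d, g}  B4 = {a, c, h}  B5 = {c, e, f}  B6 = {b, f, h}
Tree: B1–B2, B1–B3, B2–B4, B2–B5, B2–B6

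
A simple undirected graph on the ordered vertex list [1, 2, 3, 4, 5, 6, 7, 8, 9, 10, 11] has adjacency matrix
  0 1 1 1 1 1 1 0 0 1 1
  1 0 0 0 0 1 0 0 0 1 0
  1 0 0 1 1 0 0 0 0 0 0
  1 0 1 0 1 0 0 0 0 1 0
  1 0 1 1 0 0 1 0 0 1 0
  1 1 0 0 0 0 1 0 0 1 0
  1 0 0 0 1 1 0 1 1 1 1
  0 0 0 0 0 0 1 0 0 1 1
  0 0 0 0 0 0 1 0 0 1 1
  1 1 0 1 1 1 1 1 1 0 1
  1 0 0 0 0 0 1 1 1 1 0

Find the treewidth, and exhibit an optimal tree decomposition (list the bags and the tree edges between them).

Treewidth 3.
Bags: B1 = {1, 6, 7, 10}  B2 = {1, 5, 7, 10}  B3 = {1, 7, 10, 11}  B4 = {1, 4, 5, 10}  B5 = {1, 2, 6, 10}  B6 = {1, 3, 4, 5}  B7 = {7, 9, 10, 11}  B8 = {7, 8, 10, 11}
Tree: B1–B2, B2–B3, B2–B4, B1–B5, B4–B6, B3–B7, B7–B8

Every bag has size at most 4, so the width is 4 − 1 = 3 and tw(G) ≤ 3. On the other hand G contains the 4-clique {7, 8, 10, 11}. A clique must lie in a single bag of any decomposition, so no decomposition can have width below 3. Therefore the treewidth is 3.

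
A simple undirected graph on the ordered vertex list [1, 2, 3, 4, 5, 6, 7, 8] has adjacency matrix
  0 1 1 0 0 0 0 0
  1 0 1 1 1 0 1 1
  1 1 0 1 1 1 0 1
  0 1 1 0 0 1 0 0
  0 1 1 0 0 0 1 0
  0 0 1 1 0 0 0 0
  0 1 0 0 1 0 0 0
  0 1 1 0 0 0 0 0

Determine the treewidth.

2

A width-2 tree decomposition is:
Bags: B1 = {2, 3, 5}  B2 = {2, 3, 4}  B3 = {2, 3, 8}  B4 = {2, 5, 7}  B5 = {3, 4, 6}  B6 = {1, 2, 3}
Tree: B1–B2, B2–B3, B1–B4, B2–B5, B2–B6
The largest bag has 3 vertices, giving width 2; this decomposition certifies tw(G) ≤ 2. For the lower bound, the 3 vertices {2, 3, 8} are pairwise adjacent, and any tree decomposition puts a clique entirely inside one bag — forcing width ≥ 2. Therefore the treewidth is 2.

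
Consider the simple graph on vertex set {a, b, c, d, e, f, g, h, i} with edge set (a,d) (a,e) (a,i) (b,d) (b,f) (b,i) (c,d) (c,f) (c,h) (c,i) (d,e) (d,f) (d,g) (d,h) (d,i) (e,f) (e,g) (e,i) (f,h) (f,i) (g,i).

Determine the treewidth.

A width-3 tree decomposition is:
Bags: B1 = {d, e, f, i}  B2 = {c, d, f, i}  B3 = {c, d, f, h}  B4 = {d, e, g, i}  B5 = {b, d, f, i}  B6 = {a, d, e, i}
Tree: B1–B2, B2–B3, B1–B4, B1–B5, B4–B6
Each bag holds 4 vertices, so the decomposition has width 3, which upper-bounds the treewidth. For the lower bound, the 4 vertices {c, d, f, h} are pairwise adjacent, and any tree decomposition puts a clique entirely inside one bag — forcing width ≥ 3. Hence tw(G) = 3 exactly.

3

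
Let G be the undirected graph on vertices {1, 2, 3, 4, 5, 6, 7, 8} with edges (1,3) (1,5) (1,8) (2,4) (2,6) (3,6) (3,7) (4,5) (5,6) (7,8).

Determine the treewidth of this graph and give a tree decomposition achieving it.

The largest bag has 3 vertices, giving width 2; this decomposition certifies tw(G) ≤ 2. Since 4–2–6–5–4 is a cycle in G, G is not acyclic. Forests are exactly the graphs of treewidth ≤ 1, so tw(G) ≥ 2. Combining the bounds, tw(G) = 2.

Treewidth 2.
Bags: B1 = {2, 4, 5}  B2 = {2, 5, 6}  B3 = {1, 5, 6}  B4 = {1, 3, 6}  B5 = {1, 3, 8}  B6 = {3, 7, 8}
Tree: B1–B2, B2–B3, B3–B4, B4–B5, B5–B6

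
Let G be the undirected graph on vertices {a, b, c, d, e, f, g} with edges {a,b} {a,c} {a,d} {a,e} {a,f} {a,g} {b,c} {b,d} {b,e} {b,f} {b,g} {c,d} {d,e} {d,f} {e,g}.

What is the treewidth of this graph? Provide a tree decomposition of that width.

Every bag has size at most 4, so the width is 4 − 1 = 3 and tw(G) ≤ 3. For the lower bound, the 4 vertices {a, b, d, e} are pairwise adjacent, and any tree decomposition puts a clique entirely inside one bag — forcing width ≥ 3. The upper and lower bounds meet at 3, so that is the treewidth.

Treewidth 3.
Bags: B1 = {a, b, e, g}  B2 = {a, b, d, e}  B3 = {a, b, c, d}  B4 = {a, b, d, f}
Tree: B1–B2, B2–B3, B2–B4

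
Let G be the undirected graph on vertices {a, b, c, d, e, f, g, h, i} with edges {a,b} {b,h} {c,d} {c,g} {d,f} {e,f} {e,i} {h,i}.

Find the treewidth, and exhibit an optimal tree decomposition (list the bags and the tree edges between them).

The largest bag has 2 vertices, giving width 1; this decomposition certifies tw(G) ≤ 1. G has an edge, so its treewidth is at least 1. Therefore the treewidth is 1.

Treewidth 1.
One optimal decomposition is:
Bags: B1 = {a, b}  B2 = {b, h}  B3 = {h, i}  B4 = {e, i}  B5 = {e, f}  B6 = {d, f}  B7 = {c, d}  B8 = {c, g}
Tree: B1–B2, B2–B3, B3–B4, B4–B5, B5–B6, B6–B7, B7–B8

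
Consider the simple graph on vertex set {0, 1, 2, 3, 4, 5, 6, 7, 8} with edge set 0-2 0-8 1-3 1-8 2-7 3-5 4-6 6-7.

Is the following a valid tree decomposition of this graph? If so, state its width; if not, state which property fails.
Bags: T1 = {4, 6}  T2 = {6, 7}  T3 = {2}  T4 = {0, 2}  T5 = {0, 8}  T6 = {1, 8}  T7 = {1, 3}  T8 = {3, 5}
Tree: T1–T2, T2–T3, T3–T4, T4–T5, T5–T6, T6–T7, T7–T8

No — edge (7,2) lies in no bag.

A tree decomposition must satisfy three properties: every vertex lies in some bag; for every edge, both endpoints lie together in some bag; and for every vertex, the bags containing it form a connected subtree. Here edge (7,2) lies in no bag, so the decomposition is invalid.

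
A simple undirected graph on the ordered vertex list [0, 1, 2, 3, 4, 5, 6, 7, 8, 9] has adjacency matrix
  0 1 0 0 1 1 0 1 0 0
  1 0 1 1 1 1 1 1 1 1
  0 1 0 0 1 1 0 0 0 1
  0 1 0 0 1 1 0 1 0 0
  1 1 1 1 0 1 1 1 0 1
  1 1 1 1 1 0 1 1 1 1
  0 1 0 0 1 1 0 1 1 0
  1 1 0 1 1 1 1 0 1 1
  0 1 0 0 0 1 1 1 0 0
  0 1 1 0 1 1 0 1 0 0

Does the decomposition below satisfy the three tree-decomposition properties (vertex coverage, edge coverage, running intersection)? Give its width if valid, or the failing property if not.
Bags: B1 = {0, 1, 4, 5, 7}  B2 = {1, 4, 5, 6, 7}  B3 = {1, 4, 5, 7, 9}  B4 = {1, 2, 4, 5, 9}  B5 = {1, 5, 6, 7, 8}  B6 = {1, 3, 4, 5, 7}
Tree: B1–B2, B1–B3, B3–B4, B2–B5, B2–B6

Yes; width 4.

Vertex coverage: the bags together contain {0, 1, 2, 3, 4, 5, 6, 7, 8, 9}, the full vertex set. Edge coverage: each edge of G has both endpoints in at least one bag. Running intersection: for every vertex, the bags containing it form a connected subtree. All three properties hold, so this is a valid tree decomposition of width max|bag| − 1 = 4, and hence tw(G) ≤ 4.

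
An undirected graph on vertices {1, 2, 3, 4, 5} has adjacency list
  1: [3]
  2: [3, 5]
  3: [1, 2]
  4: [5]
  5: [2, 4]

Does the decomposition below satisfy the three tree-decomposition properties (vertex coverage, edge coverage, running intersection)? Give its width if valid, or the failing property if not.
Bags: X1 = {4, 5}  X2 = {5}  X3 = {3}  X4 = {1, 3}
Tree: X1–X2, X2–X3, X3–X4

No — vertex 2 appears in no bag.

A tree decomposition must satisfy three properties: every vertex lies in some bag; for every edge, both endpoints lie together in some bag; and for every vertex, the bags containing it form a connected subtree. Here vertex 2 appears in no bag, so the decomposition is invalid.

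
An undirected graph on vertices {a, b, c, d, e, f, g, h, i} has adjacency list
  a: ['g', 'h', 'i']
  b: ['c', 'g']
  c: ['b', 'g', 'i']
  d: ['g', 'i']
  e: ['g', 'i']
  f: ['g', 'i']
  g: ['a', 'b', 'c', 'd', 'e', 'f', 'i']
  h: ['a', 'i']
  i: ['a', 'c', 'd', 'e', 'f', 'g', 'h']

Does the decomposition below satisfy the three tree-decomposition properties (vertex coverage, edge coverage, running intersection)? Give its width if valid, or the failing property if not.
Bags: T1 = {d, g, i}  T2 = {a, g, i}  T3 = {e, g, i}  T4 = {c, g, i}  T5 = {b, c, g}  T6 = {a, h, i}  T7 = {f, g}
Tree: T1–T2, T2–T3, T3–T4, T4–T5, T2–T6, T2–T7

No — edge (i,f) lies in no bag.

A tree decomposition must satisfy three properties: every vertex lies in some bag; for every edge, both endpoints lie together in some bag; and for every vertex, the bags containing it form a connected subtree. Here edge (i,f) lies in no bag, so the decomposition is invalid.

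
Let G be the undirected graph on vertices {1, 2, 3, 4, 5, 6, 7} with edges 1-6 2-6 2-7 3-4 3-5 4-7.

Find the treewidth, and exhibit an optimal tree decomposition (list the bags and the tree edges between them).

Treewidth 1.
One optimal decomposition is:
Bags: B1 = {3, 5}  B2 = {3, 4}  B3 = {4, 7}  B4 = {2, 7}  B5 = {2, 6}  B6 = {1, 6}
Tree: B1–B2, B2–B3, B3–B4, B4–B5, B5–B6

Each bag holds 2 vertices, so the decomposition has width 1, which upper-bounds the treewidth. G has an edge, so its treewidth is at least 1. Hence tw(G) = 1 exactly.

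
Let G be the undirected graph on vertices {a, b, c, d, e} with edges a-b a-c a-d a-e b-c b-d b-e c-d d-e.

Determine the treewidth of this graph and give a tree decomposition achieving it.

The largest bag has 4 vertices, giving width 3; this decomposition certifies tw(G) ≤ 3. For the lower bound, the 4 vertices {a, b, d, e} are pairwise adjacent, and any tree decomposition puts a clique entirely inside one bag — forcing width ≥ 3. Therefore the treewidth is 3.

Treewidth 3.
One such decomposition:
Bags: B1 = {a, b, c, d}  B2 = {a, b, d, e}
Tree: B1–B2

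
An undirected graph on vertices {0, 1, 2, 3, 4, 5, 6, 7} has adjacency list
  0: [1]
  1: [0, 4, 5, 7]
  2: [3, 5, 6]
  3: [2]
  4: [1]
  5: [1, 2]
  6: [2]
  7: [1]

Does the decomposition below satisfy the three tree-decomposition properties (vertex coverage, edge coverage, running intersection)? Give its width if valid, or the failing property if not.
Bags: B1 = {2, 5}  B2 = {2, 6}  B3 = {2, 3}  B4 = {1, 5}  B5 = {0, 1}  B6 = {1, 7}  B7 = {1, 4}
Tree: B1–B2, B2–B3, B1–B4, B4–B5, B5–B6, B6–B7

Vertex coverage: the bags together contain {0, 1, 2, 3, 4, 5, 6, 7}, the full vertex set. Edge coverage: each edge of G has both endpoints in at least one bag. Running intersection: for every vertex, the bags containing it form a connected subtree. All three properties hold, so this is a valid tree decomposition of width max|bag| − 1 = 1, and hence tw(G) ≤ 1.

Yes; width 1.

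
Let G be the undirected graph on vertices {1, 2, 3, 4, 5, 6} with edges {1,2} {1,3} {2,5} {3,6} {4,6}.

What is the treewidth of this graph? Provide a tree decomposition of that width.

Treewidth 1.
Bags: B1 = {4, 6}  B2 = {3, 6}  B3 = {1, 3}  B4 = {1, 2}  B5 = {2, 5}
Tree: B1–B2, B2–B3, B3–B4, B4–B5

Every bag has size at most 2, so the width is 2 − 1 = 1 and tw(G) ≤ 1. Any graph with an edge has treewidth ≥ 1, and G has the edge 4–6. Hence tw(G) = 1 exactly.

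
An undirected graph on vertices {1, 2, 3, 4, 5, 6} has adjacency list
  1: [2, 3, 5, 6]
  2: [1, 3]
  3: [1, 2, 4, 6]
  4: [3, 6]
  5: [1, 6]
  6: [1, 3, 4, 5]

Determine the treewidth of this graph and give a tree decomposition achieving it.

Treewidth 2.
One optimal decomposition is:
Bags: B1 = {1, 2, 3}  B2 = {1, 3, 6}  B3 = {3, 4, 6}  B4 = {1, 5, 6}
Tree: B1–B2, B2–B3, B2–B4

Every bag has size at most 3, so the width is 3 − 1 = 2 and tw(G) ≤ 2. Conversely, {1, 2, 3} is a clique of size 3, and the vertices of any clique must share a bag in every tree decomposition; so some bag has ≥ 3 vertices and tw(G) ≥ 2. Combining the bounds, tw(G) = 2.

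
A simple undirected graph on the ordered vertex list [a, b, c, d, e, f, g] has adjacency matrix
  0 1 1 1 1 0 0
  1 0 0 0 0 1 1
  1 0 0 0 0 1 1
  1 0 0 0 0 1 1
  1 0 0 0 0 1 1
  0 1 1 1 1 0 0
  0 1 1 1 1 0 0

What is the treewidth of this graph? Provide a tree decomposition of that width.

Each bag holds 4 vertices, so the decomposition has width 3, which upper-bounds the treewidth. For the lower bound: the 4 vertex sets {a,b}, {d,f}, {g}, {c} are disjoint, each induces a connected subgraph, and every pair is joined by at least one edge of G. Contracting each set to a single vertex therefore yields K_{4} as a minor, and since treewidth is minor-monotone, tw(G) ≥ tw(K_{4}) = 3. The upper and lower bounds meet at 3, so that is the treewidth.

Treewidth 3.
One such decomposition:
Bags: B1 = {a, b, f, g}  B2 = {a, d, f, g}  B3 = {a, c, f, g}  B4 = {a, e, f, g}
Tree: B1–B2, B2–B3, B3–B4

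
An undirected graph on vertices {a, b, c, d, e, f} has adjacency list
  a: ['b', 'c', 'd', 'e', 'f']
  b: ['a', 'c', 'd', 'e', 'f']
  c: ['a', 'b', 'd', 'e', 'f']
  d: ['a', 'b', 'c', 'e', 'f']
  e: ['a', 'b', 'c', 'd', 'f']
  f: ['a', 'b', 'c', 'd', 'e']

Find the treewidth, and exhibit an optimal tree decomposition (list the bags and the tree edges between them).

Treewidth 5.
One such decomposition:
Bags: B1 = {a, b, c, d, e, f}
Tree: (single bag)

With just one bag of size 6, the width is 6 − 1 = 5, so tw(G) ≤ 5. On the other hand G contains the 6-clique {a, b, c, d, e, f}. A clique must lie in a single bag of any decomposition, so no decomposition can have width below 5. Combining the bounds, tw(G) = 5.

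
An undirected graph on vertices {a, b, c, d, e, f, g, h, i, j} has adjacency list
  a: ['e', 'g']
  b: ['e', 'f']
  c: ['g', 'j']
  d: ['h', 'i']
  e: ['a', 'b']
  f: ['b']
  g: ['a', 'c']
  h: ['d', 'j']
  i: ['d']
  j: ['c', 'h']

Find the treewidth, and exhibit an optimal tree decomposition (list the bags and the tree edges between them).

Treewidth 1.
One such decomposition:
Bags: B1 = {b, f}  B2 = {b, e}  B3 = {a, e}  B4 = {a, g}  B5 = {c, g}  B6 = {c, j}  B7 = {h, j}  B8 = {d, h}  B9 = {d, i}
Tree: B1–B2, B2–B3, B3–B4, B4–B5, B5–B6, B6–B7, B7–B8, B8–B9

The largest bag has 2 vertices, giving width 1; this decomposition certifies tw(G) ≤ 1. Any graph with an edge has treewidth ≥ 1, and G has the edge f–b. Combining the bounds, tw(G) = 1.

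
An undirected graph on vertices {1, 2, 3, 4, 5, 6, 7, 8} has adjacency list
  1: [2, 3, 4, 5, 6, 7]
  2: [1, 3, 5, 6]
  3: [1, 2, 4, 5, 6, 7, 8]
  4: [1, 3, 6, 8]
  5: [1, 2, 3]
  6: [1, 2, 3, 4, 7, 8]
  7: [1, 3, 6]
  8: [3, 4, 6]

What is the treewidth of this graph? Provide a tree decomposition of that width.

Treewidth 3.
Bags: B1 = {1, 3, 6, 7}  B2 = {1, 2, 3, 6}  B3 = {1, 3, 4, 6}  B4 = {1, 2, 3, 5}  B5 = {3, 4, 6, 8}
Tree: B1–B2, B1–B3, B2–B4, B3–B5

Every bag has size at most 4, so the width is 4 − 1 = 3 and tw(G) ≤ 3. On the other hand G contains the 4-clique {3, 4, 6, 8}. A clique must lie in a single bag of any decomposition, so no decomposition can have width below 3. Therefore the treewidth is 3.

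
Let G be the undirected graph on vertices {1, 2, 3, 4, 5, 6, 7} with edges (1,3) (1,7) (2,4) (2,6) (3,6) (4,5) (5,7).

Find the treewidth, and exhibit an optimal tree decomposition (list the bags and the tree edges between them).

Treewidth 2.
One such decomposition:
Bags: B1 = {1, 3, 6}  B2 = {1, 2, 6}  B3 = {1, 2, 4}  B4 = {1, 4, 5}  B5 = {1, 5, 7}
Tree: B1–B2, B2–B3, B3–B4, B4–B5

The largest bag has 3 vertices, giving width 2; this decomposition certifies tw(G) ≤ 2. The edges 1–3–6–2–4–5–7–1 form a cycle, so G is not a tree and its treewidth is at least 2. Therefore the treewidth is 2.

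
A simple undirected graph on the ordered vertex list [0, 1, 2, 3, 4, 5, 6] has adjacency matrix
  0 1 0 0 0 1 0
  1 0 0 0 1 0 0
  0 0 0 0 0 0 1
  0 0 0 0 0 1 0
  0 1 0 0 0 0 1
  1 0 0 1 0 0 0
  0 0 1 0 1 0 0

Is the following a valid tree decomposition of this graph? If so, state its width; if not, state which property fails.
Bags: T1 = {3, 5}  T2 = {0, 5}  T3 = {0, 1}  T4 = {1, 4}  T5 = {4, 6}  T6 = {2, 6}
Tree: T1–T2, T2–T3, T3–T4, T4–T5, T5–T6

Vertex coverage: the bags together contain {0, 1, 2, 3, 4, 5, 6}, the full vertex set. Edge coverage: each edge of G has both endpoints in at least one bag. Running intersection: for every vertex, the bags containing it form a connected subtree. All three properties hold, so this is a valid tree decomposition of width max|bag| − 1 = 1, and hence tw(G) ≤ 1.

Yes; width 1.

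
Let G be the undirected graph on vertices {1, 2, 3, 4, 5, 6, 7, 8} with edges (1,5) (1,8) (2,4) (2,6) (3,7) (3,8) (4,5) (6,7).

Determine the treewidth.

A width-2 tree decomposition is:
Bags: B1 = {2, 4, 6}  B2 = {4, 6, 7}  B3 = {3, 4, 7}  B4 = {3, 4, 8}  B5 = {1, 4, 8}  B6 = {1, 4, 5}
Tree: B1–B2, B2–B3, B3–B4, B4–B5, B5–B6
The largest bag has 3 vertices, giving width 2; this decomposition certifies tw(G) ≤ 2. For the lower bound, G contains the cycle 4–2–6–7–3–8–1–5–4, so G is not a forest; only forests have treewidth ≤ 1, hence tw(G) ≥ 2. Combining the bounds, tw(G) = 2.

2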